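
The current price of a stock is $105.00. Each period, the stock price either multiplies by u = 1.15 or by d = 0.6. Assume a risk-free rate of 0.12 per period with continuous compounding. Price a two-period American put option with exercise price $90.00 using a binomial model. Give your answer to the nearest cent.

$1.52

Risk-neutral probability p = (e^0.12 − 0.6)/(1.15 − 0.6) = 0.5275/0.5500 = 0.9591
Terminal stock prices: S_uu = 138.9, S_ud = 72.45, S_dd = 37.8
Terminal payoffs (K − S): max(-48.86, 0) = 0, max(17.55, 0) = 17.55, max(52.2, 0) = 52.2
Node u (S = 120.7): continuation = e^(−0.12)·[0.9591·0.0000 + 0.0409·17.5500] = 0.6369; exercise value = 0.0000 ≤ continuation, so V_u = 0.6369
Node d (S = 63): continuation = e^(−0.12)·[0.9591·17.5500 + 0.0409·52.2000] = 16.8228; exercise value = 27.0000 > continuation, so V_d = 27.0000 (exercise)
Node 0 (S = 105): continuation = e^(−0.12)·[0.9591·0.6369 + 0.0409·27.0000] = 1.5215; exercise value = 0.0000 ≤ continuation, so V_0 = 1.5215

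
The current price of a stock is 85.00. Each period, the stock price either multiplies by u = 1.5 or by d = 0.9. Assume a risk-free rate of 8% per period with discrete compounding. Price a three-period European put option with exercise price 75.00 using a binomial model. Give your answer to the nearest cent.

Risk-neutral probability p = (1 + 0.08 − 0.9)/(1.5 − 0.9) = 0.1800/0.6000 = 0.3000
Terminal stock prices: S_uuu = 286.9, S_uud = 172.1, S_udd = 103.3, S_ddd = 61.97
Terminal payoffs (K − S): max(-211.9, 0) = 0, max(-97.12, 0) = 0, max(-28.28, 0) = 0, max(13.03, 0) = 13.03
Node uu (S = 191.2): V_uu = 1/1.08·[0.3000·0.0000 + 0.7000·0.0000] = 0.0000
Node ud (S = 114.8): V_ud = 1/1.08·[0.3000·0.0000 + 0.7000·0.0000] = 0.0000
Node dd (S = 68.85): V_dd = 1/1.08·[0.3000·0.0000 + 0.7000·13.0350] = 8.4486
Node u (S = 127.5): V_u = 1/1.08·[0.3000·0.0000 + 0.7000·0.0000] = 0.0000
Node d (S = 76.5): V_d = 1/1.08·[0.3000·0.0000 + 0.7000·8.4486] = 5.4760
Node 0 (S = 85): V_0 = 1/1.08·[0.3000·0.0000 + 0.7000·5.4760] = 3.5492

3.55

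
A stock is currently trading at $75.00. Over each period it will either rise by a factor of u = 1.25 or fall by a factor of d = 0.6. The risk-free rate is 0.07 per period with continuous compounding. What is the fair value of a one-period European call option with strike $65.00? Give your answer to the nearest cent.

$19.49

Risk-neutral probability p = (e^0.07 − 0.6)/(1.25 − 0.6) = 0.4725/0.6500 = 0.7269
Terminal stock prices: S_u = 93.75, S_d = 45
Terminal payoffs (S − K): max(28.75, 0) = 28.75, max(-20, 0) = 0
Node 0 (S = 75): V_0 = e^(−0.07)·[0.7269·28.7500 + 0.2731·0.0000] = 19.4865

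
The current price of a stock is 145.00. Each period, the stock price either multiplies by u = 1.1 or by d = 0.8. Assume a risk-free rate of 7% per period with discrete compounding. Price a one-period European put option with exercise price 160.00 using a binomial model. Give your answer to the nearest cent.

Risk-neutral probability p = (1 + 0.07 − 0.8)/(1.1 − 0.8) = 0.2700/0.3000 = 0.9000
Terminal stock prices: S_u = 159.5, S_d = 116
Terminal payoffs (K − S): max(0.5, 0) = 0.5, max(44, 0) = 44
Node 0 (S = 145): V_0 = 1/1.07·[0.9000·0.5000 + 0.1000·44.0000] = 4.5327

4.53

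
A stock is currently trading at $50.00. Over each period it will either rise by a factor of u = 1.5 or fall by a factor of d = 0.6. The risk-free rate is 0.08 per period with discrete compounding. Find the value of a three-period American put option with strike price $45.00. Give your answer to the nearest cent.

$8.36

Risk-neutral probability p = (1 + 0.08 − 0.6)/(1.5 − 0.6) = 0.4800/0.9000 = 0.5333
Terminal stock prices: S_uuu = 168.8, S_uud = 67.5, S_udd = 27, S_ddd = 10.8
Terminal payoffs (K − S): max(-123.8, 0) = 0, max(-22.5, 0) = 0, max(18, 0) = 18, max(34.2, 0) = 34.2
Node uu (S = 112.5): continuation = 1/1.08·[0.5333·0.0000 + 0.4667·0.0000] = 0.0000; exercise value = 0.0000 ≤ continuation, so V_uu = 0.0000
Node ud (S = 45): continuation = 1/1.08·[0.5333·0.0000 + 0.4667·18.0000] = 7.7778; exercise value = 0.0000 ≤ continuation, so V_ud = 7.7778
Node dd (S = 18): continuation = 1/1.08·[0.5333·18.0000 + 0.4667·34.2000] = 23.6667; exercise value = 27.0000 > continuation, so V_dd = 27.0000 (exercise)
Node u (S = 75): continuation = 1/1.08·[0.5333·0.0000 + 0.4667·7.7778] = 3.3608; exercise value = 0.0000 ≤ continuation, so V_u = 3.3608
Node d (S = 30): continuation = 1/1.08·[0.5333·7.7778 + 0.4667·27.0000] = 15.5075; exercise value = 15.0000 ≤ continuation, so V_d = 15.5075
Node 0 (S = 50): continuation = 1/1.08·[0.5333·3.3608 + 0.4667·15.5075] = 8.3604; exercise value = 0.0000 ≤ continuation, so V_0 = 8.3604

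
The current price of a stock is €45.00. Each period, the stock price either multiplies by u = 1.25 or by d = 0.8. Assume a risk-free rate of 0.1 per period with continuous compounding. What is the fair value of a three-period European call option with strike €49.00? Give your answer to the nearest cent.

Risk-neutral probability p = (e^0.1 − 0.8)/(1.25 − 0.8) = 0.3052/0.4500 = 0.6782
Terminal stock prices: S_uuu = 87.89, S_uud = 56.25, S_udd = 36, S_ddd = 23.04
Terminal payoffs (S − K): max(38.89, 0) = 38.89, max(7.25, 0) = 7.25, max(-13, 0) = 0, max(-25.96, 0) = 0
Node uu (S = 70.31): V_uu = e^(−0.1)·[0.6782·38.8906 + 0.3218·7.2500] = 25.9755
Node ud (S = 45): V_ud = e^(−0.1)·[0.6782·7.2500 + 0.3218·0.0000] = 4.4488
Node dd (S = 28.8): V_dd = e^(−0.1)·[0.6782·0.0000 + 0.3218·0.0000] = 0.0000
Node u (S = 56.25): V_u = e^(−0.1)·[0.6782·25.9755 + 0.3218·4.4488] = 17.2347
Node d (S = 36): V_d = e^(−0.1)·[0.6782·4.4488 + 0.3218·0.0000] = 2.7299
Node 0 (S = 45): V_0 = e^(−0.1)·[0.6782·17.2347 + 0.3218·2.7299] = 11.3706

€11.37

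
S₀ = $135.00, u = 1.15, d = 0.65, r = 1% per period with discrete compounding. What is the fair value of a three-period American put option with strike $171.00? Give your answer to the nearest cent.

$44.67

Risk-neutral probability p = (1 + 0.01 − 0.65)/(1.15 − 0.65) = 0.3600/0.5000 = 0.7200
Terminal stock prices: S_uuu = 205.3, S_uud = 116, S_udd = 65.59, S_ddd = 37.07
Terminal payoffs (K − S): max(-34.32, 0) = 0, max(54.95, 0) = 54.95, max(105.4, 0) = 105.4, max(133.9, 0) = 133.9
Node uu (S = 178.5): continuation = 1/1.01·[0.7200·0.0000 + 0.2800·54.9506] = 15.2338; exercise value = 0.0000 ≤ continuation, so V_uu = 15.2338
Node ud (S = 100.9): continuation = 1/1.01·[0.7200·54.9506 + 0.2800·105.4069] = 68.3944; exercise value = 70.0875 > continuation, so V_ud = 70.0875 (exercise)
Node dd (S = 57.04): continuation = 1/1.01·[0.7200·105.4069 + 0.2800·133.9256] = 112.2694; exercise value = 113.9625 > continuation, so V_dd = 113.9625 (exercise)
Node u (S = 155.2): continuation = 1/1.01·[0.7200·15.2338 + 0.2800·70.0875] = 30.2900; exercise value = 15.7500 ≤ continuation, so V_u = 30.2900
Node d (S = 87.75): continuation = 1/1.01·[0.7200·70.0875 + 0.2800·113.9625] = 81.5569; exercise value = 83.2500 > continuation, so V_d = 83.2500 (exercise)
Node 0 (S = 135): continuation = 1/1.01·[0.7200·30.2900 + 0.2800·83.2500] = 44.6721; exercise value = 36.0000 ≤ continuation, so V_0 = 44.6721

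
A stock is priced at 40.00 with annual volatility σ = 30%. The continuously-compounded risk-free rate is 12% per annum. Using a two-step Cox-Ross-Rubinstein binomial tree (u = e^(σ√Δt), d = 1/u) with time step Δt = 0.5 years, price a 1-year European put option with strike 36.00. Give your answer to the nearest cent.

1.45

CRR parameters: u = e^(σ√Δt) = e^(0.3·√0.5) = 1.2363, d = 1/u = 0.8089
Per-period rate: rΔt = 0.12·0.5 = 0.06, so R = e^0.06 = 1.0618
Risk-neutral probability p = (e^0.06 − 0.8089)/(1.2363 − 0.8089) = 0.2530/0.4275 = 0.5918
Terminal stock prices: S_uu = 61.14, S_ud = 40, S_dd = 26.17
Terminal payoffs (K − S): max(-25.14, 0) = 0, max(-4, 0) = 0, max(9.83, 0) = 9.83
Node u (S = 49.45): V_u = e^(−0.06)·[0.5918·0.0000 + 0.4082·0.0000] = 0.0000
Node d (S = 32.35): V_d = e^(−0.06)·[0.5918·0.0000 + 0.4082·9.8300] = 3.7787
Node 0 (S = 40): V_0 = e^(−0.06)·[0.5918·0.0000 + 0.4082·3.7787] = 1.4525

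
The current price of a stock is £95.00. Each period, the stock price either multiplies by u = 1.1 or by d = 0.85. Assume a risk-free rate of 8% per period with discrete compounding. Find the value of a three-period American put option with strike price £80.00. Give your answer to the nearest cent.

Risk-neutral probability p = (1 + 0.08 − 0.85)/(1.1 − 0.85) = 0.2300/0.2500 = 0.9200
Terminal stock prices: S_uuu = 126.4, S_uud = 97.71, S_udd = 75.5, S_ddd = 58.34
Terminal payoffs (K − S): max(-46.45, 0) = 0, max(-17.71, 0) = 0, max(4.499, 0) = 4.499, max(21.66, 0) = 21.66
Node uu (S = 115): continuation = 1/1.08·[0.9200·0.0000 + 0.0800·0.0000] = 0.0000; exercise value = 0.0000 ≤ continuation, so V_uu = 0.0000
Node ud (S = 88.83): continuation = 1/1.08·[0.9200·0.0000 + 0.0800·4.4988] = 0.3332; exercise value = 0.0000 ≤ continuation, so V_ud = 0.3332
Node dd (S = 68.64): continuation = 1/1.08·[0.9200·4.4988 + 0.0800·21.6581] = 5.4366; exercise value = 11.3625 > continuation, so V_dd = 11.3625 (exercise)
Node u (S = 104.5): continuation = 1/1.08·[0.9200·0.0000 + 0.0800·0.3332] = 0.0247; exercise value = 0.0000 ≤ continuation, so V_u = 0.0247
Node d (S = 80.75): continuation = 1/1.08·[0.9200·0.3332 + 0.0800·11.3625] = 1.1255; exercise value = 0.0000 ≤ continuation, so V_d = 1.1255
Node 0 (S = 95): continuation = 1/1.08·[0.9200·0.0247 + 0.0800·1.1255] = 0.1044; exercise value = 0.0000 ≤ continuation, so V_0 = 0.1044

£0.10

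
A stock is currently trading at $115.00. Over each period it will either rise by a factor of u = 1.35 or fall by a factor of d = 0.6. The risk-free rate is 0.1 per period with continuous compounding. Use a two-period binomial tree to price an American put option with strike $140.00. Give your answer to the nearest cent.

Risk-neutral probability p = (e^0.1 − 0.6)/(1.35 − 0.6) = 0.5052/0.7500 = 0.6736
Terminal stock prices: S_uu = 209.6, S_ud = 93.15, S_dd = 41.4
Terminal payoffs (K − S): max(-69.59, 0) = 0, max(46.85, 0) = 46.85, max(98.6, 0) = 98.6
Node u (S = 155.2): continuation = e^(−0.1)·[0.6736·0.0000 + 0.3264·46.8500] = 13.8383; exercise value = 0.0000 ≤ continuation, so V_u = 13.8383
Node d (S = 69): continuation = e^(−0.1)·[0.6736·46.8500 + 0.3264·98.6000] = 57.6772; exercise value = 71.0000 > continuation, so V_d = 71.0000 (exercise)
Node 0 (S = 115): continuation = e^(−0.1)·[0.6736·13.8383 + 0.3264·71.0000] = 29.4055; exercise value = 25.0000 ≤ continuation, so V_0 = 29.4055

$29.41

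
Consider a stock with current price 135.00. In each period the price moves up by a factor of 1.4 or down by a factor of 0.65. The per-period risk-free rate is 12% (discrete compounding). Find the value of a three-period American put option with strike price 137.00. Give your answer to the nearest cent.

Risk-neutral probability p = (1 + 0.12 − 0.65)/(1.4 − 0.65) = 0.4700/0.7500 = 0.6267
Terminal stock prices: S_uuu = 370.4, S_uud = 172, S_udd = 79.85, S_ddd = 37.07
Terminal payoffs (K − S): max(-233.4, 0) = 0, max(-34.99, 0) = 0, max(57.15, 0) = 57.15, max(99.93, 0) = 99.93
Node uu (S = 264.6): continuation = 1/1.12·[0.6267·0.0000 + 0.3733·0.0000] = 0.0000; exercise value = 0.0000 ≤ continuation, so V_uu = 0.0000
Node ud (S = 122.9): continuation = 1/1.12·[0.6267·0.0000 + 0.3733·57.1475] = 19.0492; exercise value = 14.1500 ≤ continuation, so V_ud = 19.0492
Node dd (S = 57.04): continuation = 1/1.12·[0.6267·57.1475 + 0.3733·99.9256] = 65.2839; exercise value = 79.9625 > continuation, so V_dd = 79.9625 (exercise)
Node u (S = 189): continuation = 1/1.12·[0.6267·0.0000 + 0.3733·19.0492] = 6.3497; exercise value = 0.0000 ≤ continuation, so V_u = 6.3497
Node d (S = 87.75): continuation = 1/1.12·[0.6267·19.0492 + 0.3733·79.9625] = 37.3126; exercise value = 49.2500 > continuation, so V_d = 49.2500 (exercise)
Node 0 (S = 135): continuation = 1/1.12·[0.6267·6.3497 + 0.3733·49.2500] = 19.9695; exercise value = 2.0000 ≤ continuation, so V_0 = 19.9695

19.97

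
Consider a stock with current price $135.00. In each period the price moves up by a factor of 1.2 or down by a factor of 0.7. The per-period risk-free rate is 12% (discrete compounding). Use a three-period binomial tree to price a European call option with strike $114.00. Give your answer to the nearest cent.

$55.64

Risk-neutral probability p = (1 + 0.12 − 0.7)/(1.2 − 0.7) = 0.4200/0.5000 = 0.8400
Terminal stock prices: S_uuu = 233.3, S_uud = 136.1, S_udd = 79.38, S_ddd = 46.3
Terminal payoffs (S − K): max(119.3, 0) = 119.3, max(22.08, 0) = 22.08, max(-34.62, 0) = 0, max(-67.7, 0) = 0
Node uu (S = 194.4): V_uu = 1/1.12·[0.8400·119.2800 + 0.1600·22.0800] = 92.6143
Node ud (S = 113.4): V_ud = 1/1.12·[0.8400·22.0800 + 0.1600·0.0000] = 16.5600
Node dd (S = 66.15): V_dd = 1/1.12·[0.8400·0.0000 + 0.1600·0.0000] = 0.0000
Node u (S = 162): V_u = 1/1.12·[0.8400·92.6143 + 0.1600·16.5600] = 71.8264
Node d (S = 94.5): V_d = 1/1.12·[0.8400·16.5600 + 0.1600·0.0000] = 12.4200
Node 0 (S = 135): V_0 = 1/1.12·[0.8400·71.8264 + 0.1600·12.4200] = 55.6441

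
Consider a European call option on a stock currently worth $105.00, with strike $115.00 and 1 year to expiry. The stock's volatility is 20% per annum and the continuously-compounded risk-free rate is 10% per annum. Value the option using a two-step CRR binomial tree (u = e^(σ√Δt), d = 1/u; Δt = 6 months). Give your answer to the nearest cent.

CRR parameters: u = e^(σ√Δt) = e^(0.2·√0.5) = 1.1519, d = 1/u = 0.8681
Per-period rate: rΔt = 0.1·0.5 = 0.05, so R = e^0.05 = 1.0513
Risk-neutral probability p = (e^0.05 − 0.8681)/(1.1519 − 0.8681) = 0.1831/0.2838 = 0.6454
Terminal stock prices: S_uu = 139.3, S_ud = 105, S_dd = 79.13
Terminal payoffs (S − K): max(24.32, 0) = 24.32, max(-10, 0) = 0, max(-35.87, 0) = 0
Node u (S = 121): V_u = e^(−0.05)·[0.6454·24.3241 + 0.3546·0.0000] = 14.9325
Node d (S = 91.15): V_d = e^(−0.05)·[0.6454·0.0000 + 0.3546·0.0000] = 0.0000
Node 0 (S = 105): V_0 = e^(−0.05)·[0.6454·14.9325 + 0.3546·0.0000] = 9.1670

$9.17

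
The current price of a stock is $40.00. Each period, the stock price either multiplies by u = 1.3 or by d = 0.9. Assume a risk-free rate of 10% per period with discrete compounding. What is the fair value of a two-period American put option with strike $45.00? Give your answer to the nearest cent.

Risk-neutral probability p = (1 + 0.1 − 0.9)/(1.3 − 0.9) = 0.2000/0.4000 = 0.5000
Terminal stock prices: S_uu = 67.6, S_ud = 46.8, S_dd = 32.4
Terminal payoffs (K − S): max(-22.6, 0) = 0, max(-1.8, 0) = 0, max(12.6, 0) = 12.6
Node u (S = 52): continuation = 1/1.1·[0.5000·0.0000 + 0.5000·0.0000] = 0.0000; exercise value = 0.0000 ≤ continuation, so V_u = 0.0000
Node d (S = 36): continuation = 1/1.1·[0.5000·0.0000 + 0.5000·12.6000] = 5.7273; exercise value = 9.0000 > continuation, so V_d = 9.0000 (exercise)
Node 0 (S = 40): continuation = 1/1.1·[0.5000·0.0000 + 0.5000·9.0000] = 4.0909; exercise value = 5.0000 > continuation, so V_0 = 5.0000 (exercise)

$5.00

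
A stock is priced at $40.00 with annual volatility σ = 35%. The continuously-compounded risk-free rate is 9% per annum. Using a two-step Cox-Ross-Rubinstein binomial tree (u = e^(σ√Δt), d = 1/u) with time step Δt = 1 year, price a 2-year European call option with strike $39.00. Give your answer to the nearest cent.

$10.73

CRR parameters: u = e^(σ√Δt) = e^(0.35·√1) = 1.4191, d = 1/u = 0.7047
Per-period rate: rΔt = 0.09·1 = 0.09, so R = e^0.09 = 1.0942
Risk-neutral probability p = (e^0.09 − 0.7047)/(1.4191 − 0.7047) = 0.3895/0.7144 = 0.5452
Terminal stock prices: S_uu = 80.55, S_ud = 40, S_dd = 19.86
Terminal payoffs (S − K): max(41.55, 0) = 41.55, max(1, 0) = 1, max(-19.14, 0) = 0
Node u (S = 56.76): V_u = e^(−0.09)·[0.5452·41.5501 + 0.4548·1.0000] = 21.1194
Node d (S = 28.19): V_d = e^(−0.09)·[0.5452·1.0000 + 0.4548·0.0000] = 0.4983
Node 0 (S = 40): V_0 = e^(−0.09)·[0.5452·21.1194 + 0.4548·0.4983] = 10.7306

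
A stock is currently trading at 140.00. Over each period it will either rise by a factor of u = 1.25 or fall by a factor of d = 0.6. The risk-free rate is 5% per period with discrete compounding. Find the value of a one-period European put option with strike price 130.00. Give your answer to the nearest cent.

13.48

Risk-neutral probability p = (1 + 0.05 − 0.6)/(1.25 − 0.6) = 0.4500/0.6500 = 0.6923
Terminal stock prices: S_u = 175, S_d = 84
Terminal payoffs (K − S): max(-45, 0) = 0, max(46, 0) = 46
Node 0 (S = 140): V_0 = 1/1.05·[0.6923·0.0000 + 0.3077·46.0000] = 13.4799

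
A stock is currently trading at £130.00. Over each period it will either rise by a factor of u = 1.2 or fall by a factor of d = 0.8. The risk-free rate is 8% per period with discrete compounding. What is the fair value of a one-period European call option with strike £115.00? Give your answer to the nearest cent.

Risk-neutral probability p = (1 + 0.08 − 0.8)/(1.2 − 0.8) = 0.2800/0.4000 = 0.7000
Terminal stock prices: S_u = 156, S_d = 104
Terminal payoffs (S − K): max(41, 0) = 41, max(-11, 0) = 0
Node 0 (S = 130): V_0 = 1/1.08·[0.7000·41.0000 + 0.3000·0.0000] = 26.5741

£26.57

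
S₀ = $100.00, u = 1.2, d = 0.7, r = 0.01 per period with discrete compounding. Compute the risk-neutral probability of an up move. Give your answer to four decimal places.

p = 0.6200

Risk-neutral probability p = (1 + 0.01 − 0.7)/(1.2 − 0.7) = 0.3100/0.5000 = 0.6200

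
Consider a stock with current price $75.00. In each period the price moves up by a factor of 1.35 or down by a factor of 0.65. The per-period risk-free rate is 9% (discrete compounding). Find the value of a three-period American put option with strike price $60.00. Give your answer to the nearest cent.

$5.59

Risk-neutral probability p = (1 + 0.09 − 0.65)/(1.35 − 0.65) = 0.4400/0.7000 = 0.6286
Terminal stock prices: S_uuu = 184.5, S_uud = 88.85, S_udd = 42.78, S_ddd = 20.6
Terminal payoffs (K − S): max(-124.5, 0) = 0, max(-28.85, 0) = 0, max(17.22, 0) = 17.22, max(39.4, 0) = 39.4
Node uu (S = 136.7): continuation = 1/1.09·[0.6286·0.0000 + 0.3714·0.0000] = 0.0000; exercise value = 0.0000 ≤ continuation, so V_uu = 0.0000
Node ud (S = 65.81): continuation = 1/1.09·[0.6286·0.0000 + 0.3714·17.2219] = 5.8685; exercise value = 0.0000 ≤ continuation, so V_ud = 5.8685
Node dd (S = 31.69): continuation = 1/1.09·[0.6286·17.2219 + 0.3714·39.4031] = 23.3584; exercise value = 28.3125 > continuation, so V_dd = 28.3125 (exercise)
Node u (S = 101.2): continuation = 1/1.09·[0.6286·0.0000 + 0.3714·5.8685] = 1.9998; exercise value = 0.0000 ≤ continuation, so V_u = 1.9998
Node d (S = 48.75): continuation = 1/1.09·[0.6286·5.8685 + 0.3714·28.3125] = 13.0320; exercise value = 11.2500 ≤ continuation, so V_d = 13.0320
Node 0 (S = 75): continuation = 1/1.09·[0.6286·1.9998 + 0.3714·13.0320] = 5.5940; exercise value = 0.0000 ≤ continuation, so V_0 = 5.5940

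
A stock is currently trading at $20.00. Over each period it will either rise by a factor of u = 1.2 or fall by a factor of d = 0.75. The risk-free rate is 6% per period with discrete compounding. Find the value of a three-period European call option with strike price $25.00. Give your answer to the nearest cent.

Risk-neutral probability p = (1 + 0.06 − 0.75)/(1.2 − 0.75) = 0.3100/0.4500 = 0.6889
Terminal stock prices: S_uuu = 34.56, S_uud = 21.6, S_udd = 13.5, S_ddd = 8.438
Terminal payoffs (S − K): max(9.56, 0) = 9.56, max(-3.4, 0) = 0, max(-11.5, 0) = 0, max(-16.56, 0) = 0
Node uu (S = 28.8): V_uu = 1/1.06·[0.6889·9.5600 + 0.3111·0.0000] = 6.2130
Node ud (S = 18): V_ud = 1/1.06·[0.6889·0.0000 + 0.3111·0.0000] = 0.0000
Node dd (S = 11.25): V_dd = 1/1.06·[0.6889·0.0000 + 0.3111·0.0000] = 0.0000
Node u (S = 24): V_u = 1/1.06·[0.6889·6.2130 + 0.3111·0.0000] = 4.0378
Node d (S = 15): V_d = 1/1.06·[0.6889·0.0000 + 0.3111·0.0000] = 0.0000
Node 0 (S = 20): V_0 = 1/1.06·[0.6889·4.0378 + 0.3111·0.0000] = 2.6241

$2.62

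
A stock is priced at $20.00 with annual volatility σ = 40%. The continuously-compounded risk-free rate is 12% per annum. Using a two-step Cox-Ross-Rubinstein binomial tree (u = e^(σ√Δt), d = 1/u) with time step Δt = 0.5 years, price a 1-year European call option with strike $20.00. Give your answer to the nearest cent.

$3.90

CRR parameters: u = e^(σ√Δt) = e^(0.4·√0.5) = 1.3269, d = 1/u = 0.7536
Per-period rate: rΔt = 0.12·0.5 = 0.06, so R = e^0.06 = 1.0618
Risk-neutral probability p = (e^0.06 − 0.7536)/(1.3269 − 0.7536) = 0.3082/0.5733 = 0.5376
Terminal stock prices: S_uu = 35.21, S_ud = 20, S_dd = 11.36
Terminal payoffs (S − K): max(15.21, 0) = 15.21, max(0, 0) = 0, max(-8.641, 0) = 0
Node u (S = 26.54): V_u = e^(−0.06)·[0.5376·15.2131 + 0.4624·0.0000] = 7.7026
Node d (S = 15.07): V_d = e^(−0.06)·[0.5376·0.0000 + 0.4624·0.0000] = 0.0000
Node 0 (S = 20): V_0 = e^(−0.06)·[0.5376·7.7026 + 0.4624·0.0000] = 3.9000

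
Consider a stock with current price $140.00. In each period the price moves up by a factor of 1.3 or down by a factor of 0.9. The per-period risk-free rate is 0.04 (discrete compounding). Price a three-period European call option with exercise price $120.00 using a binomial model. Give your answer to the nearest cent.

$37.70

Risk-neutral probability p = (1 + 0.04 − 0.9)/(1.3 − 0.9) = 0.1400/0.4000 = 0.3500
Terminal stock prices: S_uuu = 307.6, S_uud = 212.9, S_udd = 147.4, S_ddd = 102.1
Terminal payoffs (S − K): max(187.6, 0) = 187.6, max(92.94, 0) = 92.94, max(27.42, 0) = 27.42, max(-17.94, 0) = 0
Node uu (S = 236.6): V_uu = 1/1.04·[0.3500·187.5800 + 0.6500·92.9400] = 121.2154
Node ud (S = 163.8): V_ud = 1/1.04·[0.3500·92.9400 + 0.6500·27.4200] = 48.4154
Node dd (S = 113.4): V_dd = 1/1.04·[0.3500·27.4200 + 0.6500·0.0000] = 9.2279
Node u (S = 182): V_u = 1/1.04·[0.3500·121.2154 + 0.6500·48.4154] = 71.0533
Node d (S = 126): V_d = 1/1.04·[0.3500·48.4154 + 0.6500·9.2279] = 22.0611
Node 0 (S = 140): V_0 = 1/1.04·[0.3500·71.0533 + 0.6500·22.0611] = 37.7003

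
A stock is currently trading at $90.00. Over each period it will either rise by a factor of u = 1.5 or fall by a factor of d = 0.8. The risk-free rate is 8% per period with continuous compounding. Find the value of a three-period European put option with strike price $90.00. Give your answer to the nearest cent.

Risk-neutral probability p = (e^0.08 − 0.8)/(1.5 − 0.8) = 0.2833/0.7000 = 0.4047
Terminal stock prices: S_uuu = 303.8, S_uud = 162, S_udd = 86.4, S_ddd = 46.08
Terminal payoffs (K − S): max(-213.8, 0) = 0, max(-72, 0) = 0, max(3.6, 0) = 3.6, max(43.92, 0) = 43.92
Node uu (S = 202.5): V_uu = e^(−0.08)·[0.4047·0.0000 + 0.5953·0.0000] = 0.0000
Node ud (S = 108): V_ud = e^(−0.08)·[0.4047·0.0000 + 0.5953·3.6000] = 1.9783
Node dd (S = 57.6): V_dd = e^(−0.08)·[0.4047·3.6000 + 0.5953·43.9200] = 25.4805
Node u (S = 135): V_u = e^(−0.08)·[0.4047·0.0000 + 0.5953·1.9783] = 1.0872
Node d (S = 72): V_d = e^(−0.08)·[0.4047·1.9783 + 0.5953·25.4805] = 14.7415
Node 0 (S = 90): V_0 = e^(−0.08)·[0.4047·1.0872 + 0.5953·14.7415] = 8.5071

$8.51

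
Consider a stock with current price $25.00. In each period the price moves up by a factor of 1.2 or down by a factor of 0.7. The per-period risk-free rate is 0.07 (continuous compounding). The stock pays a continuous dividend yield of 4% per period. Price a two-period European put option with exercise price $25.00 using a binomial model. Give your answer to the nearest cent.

$2.83

Per-period risk-free factor R = e^0.07 = 1.0725; dividend-adjusted growth = e^(0.07−0.04) = 1.0305.
Risk-neutral probability p = (1.0305 − 0.7)/(1.2 − 0.7) = 0.3305/0.5000 = 0.6609
Terminal stock prices: S_uu = 36, S_ud = 21, S_dd = 12.25
Terminal payoffs (K − S): max(-11, 0) = 0, max(4, 0) = 4, max(12.75, 0) = 12.75
Node u (S = 30): V_u = e^(−0.07)·[0.6609·0.0000 + 0.3391·4.0000] = 1.2647
Node d (S = 17.5): V_d = e^(−0.07)·[0.6609·4.0000 + 0.3391·12.7500] = 6.4960
Node 0 (S = 25): V_0 = e^(−0.07)·[0.6609·1.2647 + 0.3391·6.4960] = 2.8331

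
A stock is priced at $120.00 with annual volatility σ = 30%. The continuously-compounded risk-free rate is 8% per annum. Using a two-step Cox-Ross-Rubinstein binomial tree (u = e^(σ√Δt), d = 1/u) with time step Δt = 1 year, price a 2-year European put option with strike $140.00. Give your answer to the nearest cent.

CRR parameters: u = e^(σ√Δt) = e^(0.3·√1) = 1.3499, d = 1/u = 0.7408
Per-period rate: rΔt = 0.08·1 = 0.08, so R = e^0.08 = 1.0833
Risk-neutral probability p = (e^0.08 − 0.7408)/(1.3499 − 0.7408) = 0.3425/0.6090 = 0.5623
Terminal stock prices: S_uu = 218.7, S_ud = 120, S_dd = 65.86
Terminal payoffs (K − S): max(-78.65, 0) = 0, max(20, 0) = 20, max(74.14, 0) = 74.14
Node u (S = 162): V_u = e^(−0.08)·[0.5623·0.0000 + 0.4377·20.0000] = 8.0808
Node d (S = 88.9): V_d = e^(−0.08)·[0.5623·20.0000 + 0.4377·74.1426] = 40.3381
Node 0 (S = 120): V_0 = e^(−0.08)·[0.5623·8.0808 + 0.4377·40.3381] = 20.4928

$20.49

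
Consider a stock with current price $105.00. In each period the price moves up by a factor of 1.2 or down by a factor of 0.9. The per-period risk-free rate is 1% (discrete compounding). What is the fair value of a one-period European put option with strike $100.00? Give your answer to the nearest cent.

$3.45

Risk-neutral probability p = (1 + 0.01 − 0.9)/(1.2 − 0.9) = 0.1100/0.3000 = 0.3667
Terminal stock prices: S_u = 126, S_d = 94.5
Terminal payoffs (K − S): max(-26, 0) = 0, max(5.5, 0) = 5.5
Node 0 (S = 105): V_0 = 1/1.01·[0.3667·0.0000 + 0.6333·5.5000] = 3.4488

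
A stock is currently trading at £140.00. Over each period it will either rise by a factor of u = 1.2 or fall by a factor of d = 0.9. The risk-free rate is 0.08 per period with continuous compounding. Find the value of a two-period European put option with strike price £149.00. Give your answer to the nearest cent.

£4.59

Risk-neutral probability p = (e^0.08 − 0.9)/(1.2 − 0.9) = 0.1833/0.3000 = 0.6110
Terminal stock prices: S_uu = 201.6, S_ud = 151.2, S_dd = 113.4
Terminal payoffs (K − S): max(-52.6, 0) = 0, max(-2.2, 0) = 0, max(35.6, 0) = 35.6
Node u (S = 168): V_u = e^(−0.08)·[0.6110·0.0000 + 0.3890·0.0000] = 0.0000
Node d (S = 126): V_d = e^(−0.08)·[0.6110·0.0000 + 0.3890·35.6000] = 12.7851
Node 0 (S = 140): V_0 = e^(−0.08)·[0.6110·0.0000 + 0.3890·12.7851] = 4.5915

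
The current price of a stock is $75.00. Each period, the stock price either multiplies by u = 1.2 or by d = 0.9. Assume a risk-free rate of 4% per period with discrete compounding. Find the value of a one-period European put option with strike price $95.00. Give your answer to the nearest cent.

$16.35

Risk-neutral probability p = (1 + 0.04 − 0.9)/(1.2 − 0.9) = 0.1400/0.3000 = 0.4667
Terminal stock prices: S_u = 90, S_d = 67.5
Terminal payoffs (K − S): max(5, 0) = 5, max(27.5, 0) = 27.5
Node 0 (S = 75): V_0 = 1/1.04·[0.4667·5.0000 + 0.5333·27.5000] = 16.3462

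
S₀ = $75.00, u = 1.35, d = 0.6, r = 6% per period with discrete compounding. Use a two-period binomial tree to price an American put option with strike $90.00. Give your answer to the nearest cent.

$22.59

Risk-neutral probability p = (1 + 0.06 − 0.6)/(1.35 − 0.6) = 0.4600/0.7500 = 0.6133
Terminal stock prices: S_uu = 136.7, S_ud = 60.75, S_dd = 27
Terminal payoffs (K − S): max(-46.69, 0) = 0, max(29.25, 0) = 29.25, max(63, 0) = 63
Node u (S = 101.2): continuation = 1/1.06·[0.6133·0.0000 + 0.3867·29.2500] = 10.6698; exercise value = 0.0000 ≤ continuation, so V_u = 10.6698
Node d (S = 45): continuation = 1/1.06·[0.6133·29.2500 + 0.3867·63.0000] = 39.9057; exercise value = 45.0000 > continuation, so V_d = 45.0000 (exercise)
Node 0 (S = 75): continuation = 1/1.06·[0.6133·10.6698 + 0.3867·45.0000] = 22.5888; exercise value = 15.0000 ≤ continuation, so V_0 = 22.5888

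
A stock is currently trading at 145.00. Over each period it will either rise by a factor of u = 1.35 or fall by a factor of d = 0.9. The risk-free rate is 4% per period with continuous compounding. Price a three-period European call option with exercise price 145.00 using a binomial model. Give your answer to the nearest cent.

Risk-neutral probability p = (e^0.04 − 0.9)/(1.35 − 0.9) = 0.1408/0.4500 = 0.3129
Terminal stock prices: S_uuu = 356.8, S_uud = 237.8, S_udd = 158.6, S_ddd = 105.7
Terminal payoffs (S − K): max(211.8, 0) = 211.8, max(92.84, 0) = 92.84, max(13.56, 0) = 13.56, max(-39.29, 0) = 0
Node uu (S = 264.3): V_uu = e^(−0.04)·[0.3129·211.7544 + 0.6871·92.8363] = 124.9480
Node ud (S = 176.2): V_ud = e^(−0.04)·[0.3129·92.8363 + 0.6871·13.5575] = 36.8605
Node dd (S = 117.5): V_dd = e^(−0.04)·[0.3129·13.5575 + 0.6871·0.0000] = 4.0760
Node u (S = 195.8): V_u = e^(−0.04)·[0.3129·124.9480 + 0.6871·36.8605] = 61.8981
Node d (S = 130.5): V_d = e^(−0.04)·[0.3129·36.8605 + 0.6871·4.0760] = 13.7726
Node 0 (S = 145): V_0 = e^(−0.04)·[0.3129·61.8981 + 0.6871·13.7726] = 27.7012

27.70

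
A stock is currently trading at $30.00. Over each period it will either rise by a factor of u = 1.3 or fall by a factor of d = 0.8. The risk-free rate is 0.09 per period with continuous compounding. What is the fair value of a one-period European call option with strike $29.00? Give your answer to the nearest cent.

Risk-neutral probability p = (e^0.09 − 0.8)/(1.3 − 0.8) = 0.2942/0.5000 = 0.5883
Terminal stock prices: S_u = 39, S_d = 24
Terminal payoffs (S − K): max(10, 0) = 10, max(-5, 0) = 0
Node 0 (S = 30): V_0 = e^(−0.09)·[0.5883·10.0000 + 0.4117·0.0000] = 5.3771

$5.38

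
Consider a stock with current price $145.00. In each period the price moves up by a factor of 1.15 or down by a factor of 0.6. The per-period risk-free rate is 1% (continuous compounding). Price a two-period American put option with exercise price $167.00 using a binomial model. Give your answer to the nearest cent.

Risk-neutral probability p = (e^0.01 − 0.6)/(1.15 − 0.6) = 0.4101/0.5500 = 0.7455
Terminal stock prices: S_uu = 191.8, S_ud = 100, S_dd = 52.2
Terminal payoffs (K − S): max(-24.76, 0) = 0, max(66.95, 0) = 66.95, max(114.8, 0) = 114.8
Node u (S = 166.8): continuation = e^(−0.01)·[0.7455·0.0000 + 0.2545·66.9500] = 16.8662; exercise value = 0.2500 ≤ continuation, so V_u = 16.8662
Node d (S = 87): continuation = e^(−0.01)·[0.7455·66.9500 + 0.2545·114.8000] = 78.3383; exercise value = 80.0000 > continuation, so V_d = 80.0000 (exercise)
Node 0 (S = 145): continuation = e^(−0.01)·[0.7455·16.8662 + 0.2545·80.0000] = 32.6032; exercise value = 22.0000 ≤ continuation, so V_0 = 32.6032

$32.60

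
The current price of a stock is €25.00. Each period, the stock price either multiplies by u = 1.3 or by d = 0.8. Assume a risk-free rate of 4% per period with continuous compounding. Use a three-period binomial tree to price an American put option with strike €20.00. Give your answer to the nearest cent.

€0.99

Risk-neutral probability p = (e^0.04 − 0.8)/(1.3 − 0.8) = 0.2408/0.5000 = 0.4816
Terminal stock prices: S_uuu = 54.93, S_uud = 33.8, S_udd = 20.8, S_ddd = 12.8
Terminal payoffs (K − S): max(-34.93, 0) = 0, max(-13.8, 0) = 0, max(-0.8, 0) = 0, max(7.2, 0) = 7.2
Node uu (S = 42.25): continuation = e^(−0.04)·[0.4816·0.0000 + 0.5184·0.0000] = 0.0000; exercise value = 0.0000 ≤ continuation, so V_uu = 0.0000
Node ud (S = 26): continuation = e^(−0.04)·[0.4816·0.0000 + 0.5184·0.0000] = 0.0000; exercise value = 0.0000 ≤ continuation, so V_ud = 0.0000
Node dd (S = 16): continuation = e^(−0.04)·[0.4816·0.0000 + 0.5184·7.2000] = 3.5860; exercise value = 4.0000 > continuation, so V_dd = 4.0000 (exercise)
Node u (S = 32.5): continuation = e^(−0.04)·[0.4816·0.0000 + 0.5184·0.0000] = 0.0000; exercise value = 0.0000 ≤ continuation, so V_u = 0.0000
Node d (S = 20): continuation = e^(−0.04)·[0.4816·0.0000 + 0.5184·4.0000] = 1.9922; exercise value = 0.0000 ≤ continuation, so V_d = 1.9922
Node 0 (S = 25): continuation = e^(−0.04)·[0.4816·0.0000 + 0.5184·1.9922] = 0.9922; exercise value = 0.0000 ≤ continuation, so V_0 = 0.9922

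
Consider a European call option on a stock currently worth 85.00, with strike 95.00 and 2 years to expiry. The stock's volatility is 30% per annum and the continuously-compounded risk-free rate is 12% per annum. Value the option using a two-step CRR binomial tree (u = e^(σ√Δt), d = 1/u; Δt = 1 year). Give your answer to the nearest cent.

18.99

CRR parameters: u = e^(σ√Δt) = e^(0.3·√1) = 1.3499, d = 1/u = 0.7408
Per-period rate: rΔt = 0.12·1 = 0.12, so R = e^0.12 = 1.1275
Risk-neutral probability p = (e^0.12 − 0.7408)/(1.3499 − 0.7408) = 0.3867/0.6090 = 0.6349
Terminal stock prices: S_uu = 154.9, S_ud = 85, S_dd = 46.65
Terminal payoffs (S − K): max(59.88, 0) = 59.88, max(-10, 0) = 0, max(-48.35, 0) = 0
Node u (S = 114.7): V_u = e^(−0.12)·[0.6349·59.8801 + 0.3651·0.0000] = 33.7187
Node d (S = 62.97): V_d = e^(−0.12)·[0.6349·0.0000 + 0.3651·0.0000] = 0.0000
Node 0 (S = 85): V_0 = e^(−0.12)·[0.6349·33.7187 + 0.3651·0.0000] = 18.9871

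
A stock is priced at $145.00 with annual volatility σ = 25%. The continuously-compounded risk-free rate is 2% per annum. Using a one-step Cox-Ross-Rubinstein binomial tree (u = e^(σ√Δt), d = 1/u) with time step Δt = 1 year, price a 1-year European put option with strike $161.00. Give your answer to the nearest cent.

$24.61

CRR parameters: u = e^(σ√Δt) = e^(0.25·√1) = 1.2840, d = 1/u = 0.7788
Per-period rate: rΔt = 0.02·1 = 0.02, so R = e^0.02 = 1.0202
Risk-neutral probability p = (e^0.02 − 0.7788)/(1.2840 − 0.7788) = 0.2414/0.5052 = 0.4778
Terminal stock prices: S_u = 186.2, S_d = 112.9
Terminal payoffs (K − S): max(-25.18, 0) = 0, max(48.07, 0) = 48.07
Node 0 (S = 145): V_0 = e^(−0.02)·[0.4778·0.0000 + 0.5222·48.0739] = 24.6067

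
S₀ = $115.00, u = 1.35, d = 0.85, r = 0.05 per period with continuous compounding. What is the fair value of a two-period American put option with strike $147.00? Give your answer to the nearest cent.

Risk-neutral probability p = (e^0.05 − 0.85)/(1.35 − 0.85) = 0.2013/0.5000 = 0.4025
Terminal stock prices: S_uu = 209.6, S_ud = 132, S_dd = 83.09
Terminal payoffs (K − S): max(-62.59, 0) = 0, max(15.04, 0) = 15.04, max(63.91, 0) = 63.91
Node u (S = 155.2): continuation = e^(−0.05)·[0.4025·0.0000 + 0.5975·15.0375] = 8.5461; exercise value = 0.0000 ≤ continuation, so V_u = 8.5461
Node d (S = 97.75): continuation = e^(−0.05)·[0.4025·15.0375 + 0.5975·63.9125] = 42.0807; exercise value = 49.2500 > continuation, so V_d = 49.2500 (exercise)
Node 0 (S = 115): continuation = e^(−0.05)·[0.4025·8.5461 + 0.5975·49.2500] = 31.2621; exercise value = 32.0000 > continuation, so V_0 = 32.0000 (exercise)

$32.00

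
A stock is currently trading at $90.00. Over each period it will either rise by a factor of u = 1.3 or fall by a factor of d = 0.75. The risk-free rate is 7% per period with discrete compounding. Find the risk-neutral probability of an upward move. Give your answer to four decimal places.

p = 0.5818

Risk-neutral probability p = (1 + 0.07 − 0.75)/(1.3 − 0.75) = 0.3200/0.5500 = 0.5818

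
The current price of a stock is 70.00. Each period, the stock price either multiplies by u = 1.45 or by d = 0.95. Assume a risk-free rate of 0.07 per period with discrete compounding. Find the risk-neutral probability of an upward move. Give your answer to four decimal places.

p = 0.2400

Risk-neutral probability p = (1 + 0.07 − 0.95)/(1.45 − 0.95) = 0.1200/0.5000 = 0.2400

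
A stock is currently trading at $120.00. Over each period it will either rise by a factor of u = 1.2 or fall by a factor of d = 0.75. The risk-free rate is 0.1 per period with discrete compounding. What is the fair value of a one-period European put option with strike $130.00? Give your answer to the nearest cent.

$8.08

Risk-neutral probability p = (1 + 0.1 − 0.75)/(1.2 − 0.75) = 0.3500/0.4500 = 0.7778
Terminal stock prices: S_u = 144, S_d = 90
Terminal payoffs (K − S): max(-14, 0) = 0, max(40, 0) = 40
Node 0 (S = 120): V_0 = 1/1.1·[0.7778·0.0000 + 0.2222·40.0000] = 8.0808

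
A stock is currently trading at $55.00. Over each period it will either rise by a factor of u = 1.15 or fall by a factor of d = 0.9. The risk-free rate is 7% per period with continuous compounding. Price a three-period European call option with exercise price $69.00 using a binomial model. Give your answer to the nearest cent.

Risk-neutral probability p = (e^0.07 − 0.9)/(1.15 − 0.9) = 0.1725/0.2500 = 0.6900
Terminal stock prices: S_uuu = 83.65, S_uud = 65.46, S_udd = 51.23, S_ddd = 40.1
Terminal payoffs (S − K): max(14.65, 0) = 14.65, max(-3.536, 0) = 0, max(-17.77, 0) = 0, max(-28.9, 0) = 0
Node uu (S = 72.74): V_uu = e^(−0.07)·[0.6900·14.6481 + 0.3100·0.0000] = 9.4243
Node ud (S = 56.92): V_ud = e^(−0.07)·[0.6900·0.0000 + 0.3100·0.0000] = 0.0000
Node dd (S = 44.55): V_dd = e^(−0.07)·[0.6900·0.0000 + 0.3100·0.0000] = 0.0000
Node u (S = 63.25): V_u = e^(−0.07)·[0.6900·9.4243 + 0.3100·0.0000] = 6.0635
Node d (S = 49.5): V_d = e^(−0.07)·[0.6900·0.0000 + 0.3100·0.0000] = 0.0000
Node 0 (S = 55): V_0 = e^(−0.07)·[0.6900·6.0635 + 0.3100·0.0000] = 3.9011

$3.90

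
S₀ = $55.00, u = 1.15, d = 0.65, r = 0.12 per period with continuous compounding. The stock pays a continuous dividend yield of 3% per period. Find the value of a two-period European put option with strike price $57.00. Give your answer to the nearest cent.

Per-period risk-free factor R = e^0.12 = 1.1275; dividend-adjusted growth = e^(0.12−0.03) = 1.0942.
Risk-neutral probability p = (1.0942 − 0.65)/(1.15 − 0.65) = 0.4442/0.5000 = 0.8883
Terminal stock prices: S_uu = 72.74, S_ud = 41.11, S_dd = 23.24
Terminal payoffs (K − S): max(-15.74, 0) = 0, max(15.89, 0) = 15.89, max(33.76, 0) = 33.76
Node u (S = 63.25): V_u = e^(−0.12)·[0.8883·0.0000 + 0.1117·15.8875] = 1.5733
Node d (S = 35.75): V_d = e^(−0.12)·[0.8883·15.8875 + 0.1117·33.7625] = 15.8610
Node 0 (S = 55): V_0 = e^(−0.12)·[0.8883·1.5733 + 0.1117·15.8610] = 2.8102

$2.81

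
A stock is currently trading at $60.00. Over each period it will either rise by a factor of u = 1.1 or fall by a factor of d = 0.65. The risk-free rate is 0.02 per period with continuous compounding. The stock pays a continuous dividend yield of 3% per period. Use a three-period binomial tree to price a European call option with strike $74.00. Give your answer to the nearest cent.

Per-period risk-free factor R = e^0.02 = 1.0202; dividend-adjusted growth = e^(0.02−0.03) = 0.9900.
Risk-neutral probability p = (0.9900 − 0.65)/(1.1 − 0.65) = 0.3400/0.4500 = 0.7557
Terminal stock prices: S_uuu = 79.86, S_uud = 47.19, S_udd = 27.89, S_ddd = 16.48
Terminal payoffs (S − K): max(5.86, 0) = 5.86, max(-26.81, 0) = 0, max(-46.11, 0) = 0, max(-57.52, 0) = 0
Node uu (S = 72.6): V_uu = e^(−0.02)·[0.7557·5.8600 + 0.2443·0.0000] = 4.3405
Node ud (S = 42.9): V_ud = e^(−0.02)·[0.7557·0.0000 + 0.2443·0.0000] = 0.0000
Node dd (S = 25.35): V_dd = e^(−0.02)·[0.7557·0.0000 + 0.2443·0.0000] = 0.0000
Node u (S = 66): V_u = e^(−0.02)·[0.7557·4.3405 + 0.2443·0.0000] = 3.2150
Node d (S = 39): V_d = e^(−0.02)·[0.7557·0.0000 + 0.2443·0.0000] = 0.0000
Node 0 (S = 60): V_0 = e^(−0.02)·[0.7557·3.2150 + 0.2443·0.0000] = 2.3814

$2.38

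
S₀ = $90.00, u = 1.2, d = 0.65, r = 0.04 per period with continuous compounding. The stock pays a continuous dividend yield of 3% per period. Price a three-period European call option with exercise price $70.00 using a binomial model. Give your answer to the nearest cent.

$26.89

Per-period risk-free factor R = e^0.04 = 1.0408; dividend-adjusted growth = e^(0.04−0.03) = 1.0101.
Risk-neutral probability p = (1.0101 − 0.65)/(1.2 − 0.65) = 0.3601/0.5500 = 0.6546
Terminal stock prices: S_uuu = 155.5, S_uud = 84.24, S_udd = 45.63, S_ddd = 24.72
Terminal payoffs (S − K): max(85.52, 0) = 85.52, max(14.24, 0) = 14.24, max(-24.37, 0) = 0, max(-45.28, 0) = 0
Node uu (S = 129.6): V_uu = e^(−0.04)·[0.6546·85.5200 + 0.3454·14.2400] = 58.5145
Node ud (S = 70.2): V_ud = e^(−0.04)·[0.6546·14.2400 + 0.3454·0.0000] = 8.9565
Node dd (S = 38.03): V_dd = e^(−0.04)·[0.6546·0.0000 + 0.3454·0.0000] = 0.0000
Node u (S = 108): V_u = e^(−0.04)·[0.6546·58.5145 + 0.3454·8.9565] = 39.7757
Node d (S = 58.5): V_d = e^(−0.04)·[0.6546·8.9565 + 0.3454·0.0000] = 5.6334
Node 0 (S = 90): V_0 = e^(−0.04)·[0.6546·39.7757 + 0.3454·5.6334] = 26.8869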